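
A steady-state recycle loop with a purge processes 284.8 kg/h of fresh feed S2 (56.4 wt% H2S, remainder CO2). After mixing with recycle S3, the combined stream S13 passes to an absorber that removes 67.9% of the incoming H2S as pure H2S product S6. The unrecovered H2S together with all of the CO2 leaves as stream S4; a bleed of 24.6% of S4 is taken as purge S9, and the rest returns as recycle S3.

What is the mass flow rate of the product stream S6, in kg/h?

H2S in S13: m_A = 284.8×0.564 + (1−0.246)·(1−0.679)·m_A, so m_A = 160.63/0.7580 = 211.92 kg/h.
Product S6 = 0.679×211.92 = 143.89 kg/h.

143.9 kg/h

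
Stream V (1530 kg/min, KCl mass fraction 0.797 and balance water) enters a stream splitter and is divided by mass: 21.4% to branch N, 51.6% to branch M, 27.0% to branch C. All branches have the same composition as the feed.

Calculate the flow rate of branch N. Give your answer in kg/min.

Branch N flow = 0.214×1530 = 327.42 kg/min.

327.4 kg/min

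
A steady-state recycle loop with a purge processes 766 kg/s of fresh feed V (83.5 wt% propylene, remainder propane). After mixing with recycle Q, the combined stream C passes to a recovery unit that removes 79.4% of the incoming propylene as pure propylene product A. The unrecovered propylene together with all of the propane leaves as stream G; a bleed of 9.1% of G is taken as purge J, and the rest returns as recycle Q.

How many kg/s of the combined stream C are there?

propane enters only via V and leaves only via the purge: 766×0.165 = 0.091×(propane in G), and the recovery unit passes all propane, so propane in C = propane in G = 1388.9 kg/s.
propylene in C: m_A = 766×0.835 + (1−0.091)·(1−0.794)·m_A, so m_A = 639.61/0.8127 = 786.97 kg/s.
C = 786.97 + 1388.9 = 2175.9 kg/s.

2176 kg/s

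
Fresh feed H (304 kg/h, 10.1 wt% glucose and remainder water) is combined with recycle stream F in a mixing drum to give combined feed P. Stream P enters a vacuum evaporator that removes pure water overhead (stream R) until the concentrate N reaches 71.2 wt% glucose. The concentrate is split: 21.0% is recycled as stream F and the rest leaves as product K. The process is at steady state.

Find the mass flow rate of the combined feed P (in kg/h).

Overall glucose balance (none leaves overhead): glucose in fresh feed = glucose in product, i.e. 304×0.101 = (1−0.210)·N·0.712.
N = 30.704/(0.712×0.790) = 54.587 kg/h.
Recycle F = 0.210×54.587 = 11.463 kg/h.
Combined feed P = 304 + 11.463 = 315.46 kg/h.

315.5 kg/h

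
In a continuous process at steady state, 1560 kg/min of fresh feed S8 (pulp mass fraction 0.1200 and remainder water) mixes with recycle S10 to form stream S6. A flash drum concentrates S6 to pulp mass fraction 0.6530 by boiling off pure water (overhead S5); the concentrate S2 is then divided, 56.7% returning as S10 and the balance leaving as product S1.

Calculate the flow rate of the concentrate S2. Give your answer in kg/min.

Overall pulp balance (none leaves overhead): pulp in fresh feed = pulp in product, i.e. 1560×0.120 = (1−0.567)·S2·0.653.
S2 = 187.2/(0.653×0.433) = 662.07 kg/min.

662.1 kg/min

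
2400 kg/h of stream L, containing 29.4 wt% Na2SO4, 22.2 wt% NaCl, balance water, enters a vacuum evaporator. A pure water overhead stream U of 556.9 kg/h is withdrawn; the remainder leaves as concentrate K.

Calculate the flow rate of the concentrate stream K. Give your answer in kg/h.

Concentrate = 2400 − 556.9 = 1843.1 kg/h.

1843 kg/h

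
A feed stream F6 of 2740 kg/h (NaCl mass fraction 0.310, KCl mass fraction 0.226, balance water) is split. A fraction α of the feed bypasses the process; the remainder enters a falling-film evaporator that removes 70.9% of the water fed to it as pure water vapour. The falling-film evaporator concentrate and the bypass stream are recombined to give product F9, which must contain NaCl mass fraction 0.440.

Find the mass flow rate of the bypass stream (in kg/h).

All 2740×0.310 = 849.4 kg/h of NaCl reaches F9, so F9 = 849.4/0.440 = 1930.5 kg/h and vapour = 809.55 kg/h.
The evaporator receives (1−α)·2740 of feed at 0.464 water and removes 0.709 of that water:
0.709×0.464×(1−α)×2740 = 809.55
(1−α) = 809.55/901.39 = 0.8981;  α = 0.1019.
Bypass flow = 0.1019×2740 = 279.2 kg/h.

279.2 kg/h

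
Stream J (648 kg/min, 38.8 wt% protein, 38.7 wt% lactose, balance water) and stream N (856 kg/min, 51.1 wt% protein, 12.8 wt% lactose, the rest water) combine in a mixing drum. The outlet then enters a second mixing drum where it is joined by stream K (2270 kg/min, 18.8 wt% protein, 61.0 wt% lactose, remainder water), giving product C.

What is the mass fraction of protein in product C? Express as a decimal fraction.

0.296

Overall, product flow = 3774 kg/min.
protein in = 648×0.388 + 856×0.511 + 2270×0.188 = 1115.6 kg/min.
protein fraction in C = 0.296.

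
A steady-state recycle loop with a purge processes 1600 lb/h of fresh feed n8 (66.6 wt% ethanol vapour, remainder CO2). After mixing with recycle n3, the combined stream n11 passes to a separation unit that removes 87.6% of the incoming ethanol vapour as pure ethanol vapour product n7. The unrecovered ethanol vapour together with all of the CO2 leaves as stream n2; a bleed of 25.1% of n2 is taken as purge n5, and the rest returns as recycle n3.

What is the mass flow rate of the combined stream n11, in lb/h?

3304 lb/h

CO2 enters only via n8 and leaves only via the purge: 1600×0.334 = 0.251×(CO2 in n2), and the separation unit passes all CO2, so CO2 in n11 = CO2 in n2 = 2129.1 lb/h.
ethanol vapour in n11: m_A = 1600×0.666 + (1−0.251)·(1−0.876)·m_A, so m_A = 1065.6/0.9071 = 1174.7 lb/h.
n11 = 1174.7 + 2129.1 = 3303.8 lb/h.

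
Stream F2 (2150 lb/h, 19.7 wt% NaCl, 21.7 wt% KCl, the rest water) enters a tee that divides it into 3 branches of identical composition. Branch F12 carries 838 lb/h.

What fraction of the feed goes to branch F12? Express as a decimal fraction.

Fraction to F12 = 838/2150 = 0.3898.

0.390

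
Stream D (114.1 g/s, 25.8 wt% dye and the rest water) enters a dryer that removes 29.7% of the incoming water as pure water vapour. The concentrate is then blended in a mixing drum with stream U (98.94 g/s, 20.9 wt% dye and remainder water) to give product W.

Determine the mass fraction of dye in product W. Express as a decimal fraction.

0.2667

Vapour removed = 0.297×0.742×114.1 = 25.145 g/s; concentrate = 88.955 g/s.
dye reaching the mixer = 29.438 (from concentrate) + 98.94×0.209 = 50.116 g/s.
Product flow = 88.955 + 98.94 = 187.9 g/s; dye fraction = 0.2667.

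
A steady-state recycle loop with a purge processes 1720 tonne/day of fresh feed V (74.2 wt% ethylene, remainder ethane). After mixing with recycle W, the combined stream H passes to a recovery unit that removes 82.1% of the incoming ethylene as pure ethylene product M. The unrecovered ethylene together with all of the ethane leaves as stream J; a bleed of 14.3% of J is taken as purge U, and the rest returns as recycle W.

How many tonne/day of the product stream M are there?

1238 tonne/day

ethylene in H: m_A = 1720×0.742 + (1−0.143)·(1−0.821)·m_A, so m_A = 1276.2/0.8466 = 1507.5 tonne/day.
Product M = 0.821×1507.5 = 1237.7 tonne/day.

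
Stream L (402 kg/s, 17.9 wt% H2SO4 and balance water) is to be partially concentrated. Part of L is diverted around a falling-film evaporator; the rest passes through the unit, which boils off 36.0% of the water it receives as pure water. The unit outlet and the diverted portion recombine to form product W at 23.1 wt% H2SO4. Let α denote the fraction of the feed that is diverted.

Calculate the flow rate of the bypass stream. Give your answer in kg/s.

95.82 kg/s

All 402×0.179 = 71.958 kg/s of H2SO4 reaches W, so W = 71.958/0.231 = 311.51 kg/s and vapour = 90.494 kg/s.
The evaporator receives (1−α)·402 of feed at 0.821 water and removes 0.360 of that water:
0.360×0.821×(1−α)×402 = 90.494
(1−α) = 90.494/118.82 = 0.7616;  α = 0.2384.
Bypass flow = 0.2384×402 = 95.824 kg/s.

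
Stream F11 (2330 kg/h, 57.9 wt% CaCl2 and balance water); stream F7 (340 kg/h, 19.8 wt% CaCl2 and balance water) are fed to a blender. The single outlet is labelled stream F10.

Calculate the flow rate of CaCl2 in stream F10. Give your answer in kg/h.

1416 kg/h

CaCl2 out = CaCl2 in = 2330×0.579 + 340×0.198 = 1416.4 kg/h.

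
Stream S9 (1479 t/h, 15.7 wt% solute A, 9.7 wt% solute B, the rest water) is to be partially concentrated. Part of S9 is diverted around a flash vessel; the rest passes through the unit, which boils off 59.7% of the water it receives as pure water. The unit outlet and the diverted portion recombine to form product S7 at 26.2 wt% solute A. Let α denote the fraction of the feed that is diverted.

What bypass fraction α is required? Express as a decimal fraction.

All 1479×0.157 = 232.2 t/h of solute A reaches S7, so S7 = 232.2/0.262 = 886.27 t/h and vapour = 592.73 t/h.
The evaporator receives (1−α)·1479 of feed at 0.746 water and removes 0.597 of that water:
0.597×0.746×(1−α)×1479 = 592.73
(1−α) = 592.73/658.69 = 0.8999;  α = 0.1001.

0.100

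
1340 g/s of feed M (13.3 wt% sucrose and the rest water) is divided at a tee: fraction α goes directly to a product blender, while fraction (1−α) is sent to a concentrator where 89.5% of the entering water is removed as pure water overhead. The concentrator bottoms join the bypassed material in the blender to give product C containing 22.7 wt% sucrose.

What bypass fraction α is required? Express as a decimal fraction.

0.466

All 1340×0.133 = 178.22 g/s of sucrose reaches C, so C = 178.22/0.227 = 785.11 g/s and vapour = 554.89 g/s.
The evaporator receives (1−α)·1340 of feed at 0.867 water and removes 0.895 of that water:
0.895×0.867×(1−α)×1340 = 554.89
(1−α) = 554.89/1039.8 = 0.5337;  α = 0.4663.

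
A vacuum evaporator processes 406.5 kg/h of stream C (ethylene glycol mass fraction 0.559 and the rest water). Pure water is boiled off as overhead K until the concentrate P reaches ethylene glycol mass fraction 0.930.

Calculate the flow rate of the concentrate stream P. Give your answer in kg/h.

244.3 kg/h

ethylene glycol is conserved: 406.5×0.559 = 227.23 kg/h all reports to the concentrate.
Concentrate = 227.23/(target fraction) = 244.34 kg/h.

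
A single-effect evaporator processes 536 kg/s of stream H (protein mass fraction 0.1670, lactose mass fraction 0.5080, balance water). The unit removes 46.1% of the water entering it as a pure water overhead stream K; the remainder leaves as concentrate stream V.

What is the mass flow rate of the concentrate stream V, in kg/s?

455.7 kg/s

water entering = 536×0.325 = 174.2 kg/s; overhead removed = 0.461×174.2 = 80.306 kg/s.
Concentrate = 536 − 80.306 = 455.69 kg/s.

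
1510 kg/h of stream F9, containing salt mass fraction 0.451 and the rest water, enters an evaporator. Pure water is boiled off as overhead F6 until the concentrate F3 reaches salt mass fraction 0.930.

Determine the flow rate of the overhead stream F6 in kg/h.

777.7 kg/h

salt is conserved: 1510×0.451 = 681.01 kg/h all reports to the concentrate.
Concentrate = 681.01/(target fraction) = 732.27 kg/h.
Overhead = 1510 − 732.27 = 777.73 kg/h.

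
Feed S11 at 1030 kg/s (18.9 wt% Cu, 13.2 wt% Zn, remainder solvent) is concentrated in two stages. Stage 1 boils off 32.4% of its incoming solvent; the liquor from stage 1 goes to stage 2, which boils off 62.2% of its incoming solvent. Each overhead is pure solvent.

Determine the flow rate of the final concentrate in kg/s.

509.3 kg/s

solvent in feed = 1030×0.679 = 699.37 kg/s.
After stage 1: solvent left = (1−0.324)×699.37 = 472.77; stream total = 803.4 kg/s.
After stage 2: solvent left = (1−0.622)×472.77 = 178.71; final concentrate = 509.34 kg/s.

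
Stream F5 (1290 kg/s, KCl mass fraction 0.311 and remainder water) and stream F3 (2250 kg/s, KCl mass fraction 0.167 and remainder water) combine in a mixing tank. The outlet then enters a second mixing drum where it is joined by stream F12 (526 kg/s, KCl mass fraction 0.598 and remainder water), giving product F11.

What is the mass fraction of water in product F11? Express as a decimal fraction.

0.732

Overall, product flow = 4066 kg/s.
water in = 1290×0.689 + 2250×0.833 + 526×0.402 = 2974.5 kg/s.
water fraction in F11 = 0.732.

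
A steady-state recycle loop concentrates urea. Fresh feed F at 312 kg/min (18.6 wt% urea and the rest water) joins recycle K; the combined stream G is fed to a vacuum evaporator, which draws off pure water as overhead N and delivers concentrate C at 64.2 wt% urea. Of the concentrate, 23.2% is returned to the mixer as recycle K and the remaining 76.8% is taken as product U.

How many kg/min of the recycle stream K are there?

27.31 kg/min

Overall urea balance (none leaves overhead): urea in fresh feed = urea in product, i.e. 312×0.186 = (1−0.232)·C·0.642.
C = 58.032/(0.642×0.768) = 117.7 kg/min.
Recycle K = 0.232×117.7 = 27.306 kg/min.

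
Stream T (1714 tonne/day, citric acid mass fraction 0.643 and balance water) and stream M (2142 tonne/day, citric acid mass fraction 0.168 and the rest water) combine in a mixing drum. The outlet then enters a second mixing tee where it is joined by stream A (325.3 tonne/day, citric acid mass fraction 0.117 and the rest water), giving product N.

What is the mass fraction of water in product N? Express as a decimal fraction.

0.641

Overall, product flow = 4181.3 tonne/day.
water in = 1714×0.357 + 2142×0.832 + 325.3×0.883 = 2681.3 tonne/day.
water fraction in N = 0.641.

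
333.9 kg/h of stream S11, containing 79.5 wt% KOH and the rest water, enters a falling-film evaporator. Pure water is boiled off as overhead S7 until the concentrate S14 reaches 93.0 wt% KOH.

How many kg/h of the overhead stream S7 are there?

48.47 kg/h

KOH is conserved: 333.9×0.795 = 265.45 kg/h all reports to the concentrate.
Concentrate = 265.45/(target fraction) = 285.43 kg/h.
Overhead = 333.9 − 285.43 = 48.469 kg/h.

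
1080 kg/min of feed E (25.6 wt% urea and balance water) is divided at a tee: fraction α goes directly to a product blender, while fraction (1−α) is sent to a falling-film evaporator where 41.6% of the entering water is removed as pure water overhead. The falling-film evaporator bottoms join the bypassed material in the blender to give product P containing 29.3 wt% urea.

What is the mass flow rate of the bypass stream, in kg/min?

All 1080×0.256 = 276.48 kg/min of urea reaches P, so P = 276.48/0.293 = 943.62 kg/min and vapour = 136.38 kg/min.
The evaporator receives (1−α)·1080 of feed at 0.744 water and removes 0.416 of that water:
0.416×0.744×(1−α)×1080 = 136.38
(1−α) = 136.38/334.26 = 0.4080;  α = 0.5920.
Bypass flow = 0.5920×1080 = 639.35 kg/min.

639.4 kg/min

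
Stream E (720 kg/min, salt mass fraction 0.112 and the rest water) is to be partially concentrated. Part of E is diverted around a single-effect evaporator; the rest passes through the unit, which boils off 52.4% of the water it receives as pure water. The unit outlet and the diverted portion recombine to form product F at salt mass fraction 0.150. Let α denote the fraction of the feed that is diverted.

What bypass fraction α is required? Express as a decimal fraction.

0.456

All 720×0.112 = 80.64 kg/min of salt reaches F, so F = 80.64/0.150 = 537.6 kg/min and vapour = 182.4 kg/min.
The evaporator receives (1−α)·720 of feed at 0.888 water and removes 0.524 of that water:
0.524×0.888×(1−α)×720 = 182.4
(1−α) = 182.4/335.02 = 0.5444;  α = 0.4556.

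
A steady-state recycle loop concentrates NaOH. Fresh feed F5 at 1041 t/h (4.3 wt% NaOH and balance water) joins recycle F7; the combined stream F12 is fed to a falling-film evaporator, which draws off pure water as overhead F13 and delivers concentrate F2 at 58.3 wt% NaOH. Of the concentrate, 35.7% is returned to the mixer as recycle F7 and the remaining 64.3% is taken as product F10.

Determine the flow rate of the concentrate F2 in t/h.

Overall NaOH balance (none leaves overhead): NaOH in fresh feed = NaOH in product, i.e. 1041×0.043 = (1−0.357)·F2·0.583.
F2 = 44.763/(0.583×0.643) = 119.41 t/h.

119.4 t/h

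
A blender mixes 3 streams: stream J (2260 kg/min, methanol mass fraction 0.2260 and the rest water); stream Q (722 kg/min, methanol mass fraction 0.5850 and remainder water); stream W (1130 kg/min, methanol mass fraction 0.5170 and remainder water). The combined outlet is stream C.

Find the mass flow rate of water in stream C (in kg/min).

2595 kg/min

water out = water in = 2260×0.774 + 722×0.415 + 1130×0.483 = 2594.7 kg/min.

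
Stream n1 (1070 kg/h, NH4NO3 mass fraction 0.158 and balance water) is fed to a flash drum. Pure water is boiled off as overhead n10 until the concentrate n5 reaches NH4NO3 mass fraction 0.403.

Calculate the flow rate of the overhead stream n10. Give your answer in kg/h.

NH4NO3 is conserved: 1070×0.158 = 169.06 kg/h all reports to the concentrate.
Concentrate = 169.06/(target fraction) = 419.5 kg/h.
Overhead = 1070 − 419.5 = 650.5 kg/h.

650.5 kg/h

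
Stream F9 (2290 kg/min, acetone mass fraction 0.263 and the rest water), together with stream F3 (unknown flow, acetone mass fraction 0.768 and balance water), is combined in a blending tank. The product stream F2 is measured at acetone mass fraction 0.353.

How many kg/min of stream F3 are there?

Let F3 be the unknown flow. Total out = 2290 + F3.
acetone balance: 602.27 + 0.768·F3 = 0.353·(2290 + F3)
(0.768 − 0.353)·F3 = 0.353×2290 − 602.27 = 206.1
F3 = 206.1 / 0.415 = 496.63 kg/min

496.6 kg/min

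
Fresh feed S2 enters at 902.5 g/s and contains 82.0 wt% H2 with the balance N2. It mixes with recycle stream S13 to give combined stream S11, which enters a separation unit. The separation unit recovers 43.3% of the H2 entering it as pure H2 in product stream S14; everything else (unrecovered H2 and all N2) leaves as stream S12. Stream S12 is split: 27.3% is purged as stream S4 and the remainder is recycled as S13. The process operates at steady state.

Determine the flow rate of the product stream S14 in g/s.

H2 in S11: m_A = 902.5×0.820 + (1−0.273)·(1−0.433)·m_A, so m_A = 740.05/0.5878 = 1259 g/s.
Product S14 = 0.433×1259 = 545.16 g/s.

545.2 g/s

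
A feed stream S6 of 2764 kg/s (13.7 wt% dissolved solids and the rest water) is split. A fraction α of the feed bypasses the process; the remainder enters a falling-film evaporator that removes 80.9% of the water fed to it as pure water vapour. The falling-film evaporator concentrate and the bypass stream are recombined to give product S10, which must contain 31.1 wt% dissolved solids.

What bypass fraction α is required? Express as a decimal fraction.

All 2764×0.137 = 378.67 kg/s of dissolved solids reaches S10, so S10 = 378.67/0.311 = 1217.6 kg/s and vapour = 1546.4 kg/s.
The evaporator receives (1−α)·2764 of feed at 0.863 water and removes 0.809 of that water:
0.809×0.863×(1−α)×2764 = 1546.4
(1−α) = 1546.4/1929.7 = 0.8014;  α = 0.1986.

0.199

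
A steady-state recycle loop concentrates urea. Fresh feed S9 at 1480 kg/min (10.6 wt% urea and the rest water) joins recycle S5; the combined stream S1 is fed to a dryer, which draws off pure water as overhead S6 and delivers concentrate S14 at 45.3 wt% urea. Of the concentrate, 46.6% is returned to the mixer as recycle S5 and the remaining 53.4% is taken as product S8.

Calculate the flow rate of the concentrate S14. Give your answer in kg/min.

648.5 kg/min

Overall urea balance (none leaves overhead): urea in fresh feed = urea in product, i.e. 1480×0.106 = (1−0.466)·S14·0.453.
S14 = 156.88/(0.453×0.534) = 648.53 kg/min.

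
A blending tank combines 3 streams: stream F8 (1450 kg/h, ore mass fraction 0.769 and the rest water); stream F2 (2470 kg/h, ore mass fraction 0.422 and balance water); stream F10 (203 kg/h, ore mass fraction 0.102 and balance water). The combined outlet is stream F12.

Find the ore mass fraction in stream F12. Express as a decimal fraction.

0.528

Total flow out = 1450 + 2470 + 203 = 4123 kg/h.
ore in = 1450×0.769 + 2470×0.422 + 203×0.102 = 2178.1 kg/h.
ore mass fraction in F12 = 2178.1/4123 = 0.528.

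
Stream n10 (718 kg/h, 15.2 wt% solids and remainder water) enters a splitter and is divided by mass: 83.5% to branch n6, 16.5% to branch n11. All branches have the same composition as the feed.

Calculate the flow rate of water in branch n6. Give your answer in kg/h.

Branch n6 total = 0.835×718 = 599.53 kg/h.
water in n6 = 0.848×599.53 = 508.4 kg/h.

508.4 kg/h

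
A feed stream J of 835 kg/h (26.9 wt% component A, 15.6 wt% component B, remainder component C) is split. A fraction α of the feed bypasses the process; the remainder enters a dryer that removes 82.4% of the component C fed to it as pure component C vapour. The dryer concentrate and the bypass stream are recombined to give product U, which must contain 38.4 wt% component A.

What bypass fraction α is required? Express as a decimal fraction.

All 835×0.269 = 224.62 kg/h of component A reaches U, so U = 224.62/0.384 = 584.93 kg/h and vapour = 250.07 kg/h.
The evaporator receives (1−α)·835 of feed at 0.575 component C and removes 0.824 of that component C:
0.824×0.575×(1−α)×835 = 250.07
(1−α) = 250.07/395.62 = 0.6321;  α = 0.3679.

0.368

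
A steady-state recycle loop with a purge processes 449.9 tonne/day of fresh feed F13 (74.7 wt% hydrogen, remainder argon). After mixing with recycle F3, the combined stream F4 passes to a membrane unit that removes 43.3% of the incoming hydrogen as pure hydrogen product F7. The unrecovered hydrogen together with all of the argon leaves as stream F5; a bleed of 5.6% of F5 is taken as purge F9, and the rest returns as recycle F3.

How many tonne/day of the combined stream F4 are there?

argon enters only via F13 and leaves only via the purge: 449.9×0.253 = 0.056×(argon in F5), and the membrane unit passes all argon, so argon in F4 = argon in F5 = 2032.6 tonne/day.
hydrogen in F4: m_A = 449.9×0.747 + (1−0.056)·(1−0.433)·m_A, so m_A = 336.08/0.4648 = 723.13 tonne/day.
F4 = 723.13 + 2032.6 = 2755.7 tonne/day.

2756 tonne/day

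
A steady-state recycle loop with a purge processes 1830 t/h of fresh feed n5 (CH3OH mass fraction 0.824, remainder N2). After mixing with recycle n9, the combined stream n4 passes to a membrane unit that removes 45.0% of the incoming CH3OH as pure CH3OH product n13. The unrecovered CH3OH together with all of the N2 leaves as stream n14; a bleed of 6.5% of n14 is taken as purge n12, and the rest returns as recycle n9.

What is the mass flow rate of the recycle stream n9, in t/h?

N2 enters only via n5 and leaves only via the purge: 1830×0.176 = 0.065×(N2 in n14), and the membrane unit passes all N2, so N2 in n4 = N2 in n14 = 4955.1 t/h.
CH3OH in n4: m_A = 1830×0.824 + (1−0.065)·(1−0.450)·m_A, so m_A = 1507.9/0.4857 = 3104.3 t/h.
n14 = (1−0.450)×3104.3 + 4955.1 = 6662.4 t/h.
Recycle n9 = (1−0.065)×6662.4 = 6229.4 t/h.

6229 t/h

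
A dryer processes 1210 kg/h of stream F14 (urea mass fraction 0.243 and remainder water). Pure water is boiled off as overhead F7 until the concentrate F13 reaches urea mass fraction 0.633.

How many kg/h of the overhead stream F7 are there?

urea is conserved: 1210×0.243 = 294.03 kg/h all reports to the concentrate.
Concentrate = 294.03/(target fraction) = 464.5 kg/h.
Overhead = 1210 − 464.5 = 745.5 kg/h.

745.5 kg/h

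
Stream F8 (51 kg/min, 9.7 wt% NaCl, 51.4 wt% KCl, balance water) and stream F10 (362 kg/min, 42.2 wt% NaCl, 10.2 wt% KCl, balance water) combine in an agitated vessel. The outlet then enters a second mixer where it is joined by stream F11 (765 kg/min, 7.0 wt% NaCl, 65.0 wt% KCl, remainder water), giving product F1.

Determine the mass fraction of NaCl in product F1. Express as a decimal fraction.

0.179

Overall, product flow = 1178 kg/min.
NaCl in = 51×0.097 + 362×0.422 + 765×0.070 = 211.26 kg/min.
NaCl fraction in F1 = 0.179.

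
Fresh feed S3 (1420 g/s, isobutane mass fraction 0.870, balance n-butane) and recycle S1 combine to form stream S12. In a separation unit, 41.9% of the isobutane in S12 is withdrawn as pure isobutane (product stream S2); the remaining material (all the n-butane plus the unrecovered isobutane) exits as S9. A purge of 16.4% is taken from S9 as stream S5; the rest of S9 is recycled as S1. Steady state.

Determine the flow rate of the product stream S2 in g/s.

isobutane in S12: m_A = 1420×0.870 + (1−0.164)·(1−0.419)·m_A, so m_A = 1235.4/0.5143 = 2402.2 g/s.
Product S2 = 0.419×2402.2 = 1006.5 g/s.

1007 g/s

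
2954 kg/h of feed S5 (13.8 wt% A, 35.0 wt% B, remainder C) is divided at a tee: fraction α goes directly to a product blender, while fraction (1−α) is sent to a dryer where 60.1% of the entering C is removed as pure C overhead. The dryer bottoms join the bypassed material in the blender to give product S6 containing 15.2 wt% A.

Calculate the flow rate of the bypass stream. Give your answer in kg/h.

2070 kg/h

All 2954×0.138 = 407.65 kg/h of A reaches S6, so S6 = 407.65/0.152 = 2681.9 kg/h and vapour = 272.08 kg/h.
The evaporator receives (1−α)·2954 of feed at 0.512 C and removes 0.601 of that C:
0.601×0.512×(1−α)×2954 = 272.08
(1−α) = 272.08/908.98 = 0.2993;  α = 0.7007.
Bypass flow = 0.7007×2954 = 2069.8 kg/h.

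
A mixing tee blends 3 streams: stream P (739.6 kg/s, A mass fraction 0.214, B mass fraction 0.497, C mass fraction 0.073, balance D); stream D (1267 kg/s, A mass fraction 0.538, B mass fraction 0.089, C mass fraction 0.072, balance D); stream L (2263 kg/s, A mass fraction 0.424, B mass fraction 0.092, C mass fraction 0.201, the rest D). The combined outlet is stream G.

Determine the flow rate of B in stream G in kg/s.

688.5 kg/s

B out = B in = 739.6×0.497 + 1267×0.089 + 2263×0.092 = 688.54 kg/s.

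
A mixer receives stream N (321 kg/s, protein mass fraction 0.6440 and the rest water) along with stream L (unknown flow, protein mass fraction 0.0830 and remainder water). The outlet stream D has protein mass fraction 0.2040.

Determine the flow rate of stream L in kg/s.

1167 kg/s

Let L be the unknown flow. Total out = 321 + L.
protein balance: 206.72 + 0.083·L = 0.204·(321 + L)
(0.083 − 0.204)·L = 0.204×321 − 206.72 = -141.24
L = -141.24 / -0.121 = 1167.3 kg/s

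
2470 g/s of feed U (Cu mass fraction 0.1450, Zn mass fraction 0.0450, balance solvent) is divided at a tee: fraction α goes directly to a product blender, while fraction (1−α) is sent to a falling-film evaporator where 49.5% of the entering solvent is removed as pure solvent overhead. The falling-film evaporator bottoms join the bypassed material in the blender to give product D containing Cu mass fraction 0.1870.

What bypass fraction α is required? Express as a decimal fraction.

All 2470×0.145 = 358.15 g/s of Cu reaches D, so D = 358.15/0.187 = 1915.2 g/s and vapour = 554.76 g/s.
The evaporator receives (1−α)·2470 of feed at 0.810 solvent and removes 0.495 of that solvent:
0.495×0.810×(1−α)×2470 = 554.76
(1−α) = 554.76/990.35 = 0.5602;  α = 0.4398.

0.440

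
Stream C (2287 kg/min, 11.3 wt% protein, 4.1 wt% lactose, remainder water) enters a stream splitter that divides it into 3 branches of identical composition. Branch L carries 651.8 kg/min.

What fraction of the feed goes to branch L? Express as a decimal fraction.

Fraction to L = 651.8/2287 = 0.2850.

0.285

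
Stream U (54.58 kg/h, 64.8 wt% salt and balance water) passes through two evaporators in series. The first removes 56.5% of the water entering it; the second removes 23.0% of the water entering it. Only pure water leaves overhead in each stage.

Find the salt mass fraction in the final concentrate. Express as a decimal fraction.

0.8461

water in feed = 54.58×0.352 = 19.212 kg/h.
After stage 1: water left = (1−0.565)×19.212 = 8.3573; stream total = 43.725 kg/h.
After stage 2: water left = (1−0.230)×8.3573 = 6.4351; final concentrate = 41.803 kg/h.
salt fraction = 35.368/41.803 = 0.8461.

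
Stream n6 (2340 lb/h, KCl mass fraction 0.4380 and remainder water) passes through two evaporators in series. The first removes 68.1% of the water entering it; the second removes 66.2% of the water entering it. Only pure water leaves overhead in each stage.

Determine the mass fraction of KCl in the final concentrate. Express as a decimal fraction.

water in feed = 2340×0.562 = 1315.1 lb/h.
After stage 1: water left = (1−0.681)×1315.1 = 419.51; stream total = 1444.4 lb/h.
After stage 2: water left = (1−0.662)×419.51 = 141.79; final concentrate = 1166.7 lb/h.
KCl fraction = 1024.9/1166.7 = 0.8785.

0.8785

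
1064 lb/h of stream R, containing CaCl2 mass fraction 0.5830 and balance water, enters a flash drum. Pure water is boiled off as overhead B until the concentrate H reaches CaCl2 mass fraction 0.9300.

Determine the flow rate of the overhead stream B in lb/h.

397 lb/h

CaCl2 is conserved: 1064×0.583 = 620.31 lb/h all reports to the concentrate.
Concentrate = 620.31/(target fraction) = 667 lb/h.
Overhead = 1064 − 667 = 397 lb/h.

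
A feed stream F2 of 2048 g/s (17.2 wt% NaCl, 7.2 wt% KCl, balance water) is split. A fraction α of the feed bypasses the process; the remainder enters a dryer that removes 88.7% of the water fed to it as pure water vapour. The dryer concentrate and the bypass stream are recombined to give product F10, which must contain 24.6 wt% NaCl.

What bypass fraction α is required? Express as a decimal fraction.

0.551

All 2048×0.172 = 352.26 g/s of NaCl reaches F10, so F10 = 352.26/0.246 = 1431.9 g/s and vapour = 616.07 g/s.
The evaporator receives (1−α)·2048 of feed at 0.756 water and removes 0.887 of that water:
0.887×0.756×(1−α)×2048 = 616.07
(1−α) = 616.07/1373.3 = 0.4486;  α = 0.5514.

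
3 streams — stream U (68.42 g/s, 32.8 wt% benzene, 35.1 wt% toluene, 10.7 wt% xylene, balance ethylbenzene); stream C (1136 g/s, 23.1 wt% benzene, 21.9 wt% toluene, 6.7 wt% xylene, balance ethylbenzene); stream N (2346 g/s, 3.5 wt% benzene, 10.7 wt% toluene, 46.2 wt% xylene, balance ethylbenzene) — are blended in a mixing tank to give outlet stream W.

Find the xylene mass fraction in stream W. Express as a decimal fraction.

Total flow out = 68.42 + 1136 + 2346 = 3550.4 g/s.
xylene in = 68.42×0.107 + 1136×0.067 + 2346×0.462 = 1167.3 g/s.
xylene mass fraction in W = 1167.3/3550.4 = 0.329.

0.329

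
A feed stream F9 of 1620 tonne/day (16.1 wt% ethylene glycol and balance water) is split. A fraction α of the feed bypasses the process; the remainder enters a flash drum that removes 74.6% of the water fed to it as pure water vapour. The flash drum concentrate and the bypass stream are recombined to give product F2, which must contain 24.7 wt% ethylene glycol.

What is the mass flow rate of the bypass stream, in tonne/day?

All 1620×0.161 = 260.82 tonne/day of ethylene glycol reaches F2, so F2 = 260.82/0.247 = 1056 tonne/day and vapour = 564.05 tonne/day.
The evaporator receives (1−α)·1620 of feed at 0.839 water and removes 0.746 of that water:
0.746×0.839×(1−α)×1620 = 564.05
(1−α) = 564.05/1013.9 = 0.5563;  α = 0.4437.
Bypass flow = 0.4437×1620 = 718.81 tonne/day.

718.8 tonne/day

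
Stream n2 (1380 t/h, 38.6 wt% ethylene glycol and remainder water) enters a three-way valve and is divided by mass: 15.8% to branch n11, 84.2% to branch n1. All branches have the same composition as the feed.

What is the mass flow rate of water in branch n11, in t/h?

133.9 t/h

Branch n11 total = 0.158×1380 = 218.04 t/h.
water in n11 = 0.614×218.04 = 133.88 t/h.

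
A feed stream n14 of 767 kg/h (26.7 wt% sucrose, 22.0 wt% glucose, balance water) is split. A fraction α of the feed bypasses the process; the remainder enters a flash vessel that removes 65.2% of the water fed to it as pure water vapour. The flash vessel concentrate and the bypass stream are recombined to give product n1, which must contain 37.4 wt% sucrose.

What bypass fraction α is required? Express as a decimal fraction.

0.145

All 767×0.267 = 204.79 kg/h of sucrose reaches n1, so n1 = 204.79/0.374 = 547.56 kg/h and vapour = 219.44 kg/h.
The evaporator receives (1−α)·767 of feed at 0.513 water and removes 0.652 of that water:
0.652×0.513×(1−α)×767 = 219.44
(1−α) = 219.44/256.54 = 0.8554;  α = 0.1446.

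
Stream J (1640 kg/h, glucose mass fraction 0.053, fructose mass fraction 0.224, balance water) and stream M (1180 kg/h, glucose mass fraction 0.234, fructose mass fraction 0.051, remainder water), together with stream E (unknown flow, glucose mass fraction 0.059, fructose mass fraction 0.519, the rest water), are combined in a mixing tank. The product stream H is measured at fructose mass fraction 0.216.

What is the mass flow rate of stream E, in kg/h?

599.3 kg/h

Let E be the unknown flow. Total out = 2820 + E.
fructose balance: 427.54 + 0.519·E = 0.216·(2820 + E)
(0.519 − 0.216)·E = 0.216×2820 − 427.54 = 181.58
E = 181.58 / 0.303 = 599.27 kg/h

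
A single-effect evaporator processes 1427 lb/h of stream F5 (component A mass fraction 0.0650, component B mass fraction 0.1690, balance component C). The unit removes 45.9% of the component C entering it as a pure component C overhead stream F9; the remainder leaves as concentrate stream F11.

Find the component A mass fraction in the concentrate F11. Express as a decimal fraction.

0.1002

component A is not removed: 1427×0.065 = 92.755 lb/h of component A enters F11.
component C entering = 1427×0.766 = 1093.1 lb/h; overhead removed = 0.459×1093.1 = 501.72 lb/h.
Concentrate = 1427 − 501.72 = 925.28 lb/h.
Mass fraction = 92.755/925.28 = 0.1002.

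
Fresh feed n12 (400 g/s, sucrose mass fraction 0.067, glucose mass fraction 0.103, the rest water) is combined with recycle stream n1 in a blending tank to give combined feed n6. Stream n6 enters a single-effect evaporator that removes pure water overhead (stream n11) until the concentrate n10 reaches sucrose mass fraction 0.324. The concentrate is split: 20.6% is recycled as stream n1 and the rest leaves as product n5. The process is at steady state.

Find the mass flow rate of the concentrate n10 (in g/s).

Overall sucrose balance (none leaves overhead): sucrose in fresh feed = sucrose in product, i.e. 400×0.067 = (1−0.206)·n10·0.324.
n10 = 26.8/(0.324×0.794) = 104.18 g/s.

104.2 g/s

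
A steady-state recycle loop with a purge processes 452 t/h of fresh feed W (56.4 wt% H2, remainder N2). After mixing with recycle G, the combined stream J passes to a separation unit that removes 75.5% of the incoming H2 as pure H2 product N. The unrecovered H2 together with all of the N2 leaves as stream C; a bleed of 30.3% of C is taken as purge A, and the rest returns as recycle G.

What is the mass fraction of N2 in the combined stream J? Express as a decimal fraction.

N2 enters only via W and leaves only via the purge: 452×0.436 = 0.303×(N2 in C), and the separation unit passes all N2, so N2 in J = N2 in C = 650.4 t/h.
H2 in J: m_A = 452×0.564 + (1−0.303)·(1−0.755)·m_A, so m_A = 254.93/0.8292 = 307.43 t/h.
J = 307.43 + 650.4 = 957.83 t/h.
N2 fraction in J = 650.4/957.83 = 0.679.

0.679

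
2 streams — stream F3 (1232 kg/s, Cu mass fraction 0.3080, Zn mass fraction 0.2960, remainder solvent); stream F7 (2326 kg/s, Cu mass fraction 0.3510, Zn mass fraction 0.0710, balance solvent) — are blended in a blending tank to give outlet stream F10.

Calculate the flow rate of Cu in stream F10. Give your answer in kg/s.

1196 kg/s

Cu out = Cu in = 1232×0.308 + 2326×0.351 = 1195.9 kg/s.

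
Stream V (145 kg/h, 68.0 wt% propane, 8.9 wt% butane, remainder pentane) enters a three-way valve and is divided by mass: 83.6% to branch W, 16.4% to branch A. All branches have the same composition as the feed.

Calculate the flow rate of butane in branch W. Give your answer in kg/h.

Branch W total = 0.836×145 = 121.22 kg/h.
butane in W = 0.089×121.22 = 10.789 kg/h.

10.79 kg/h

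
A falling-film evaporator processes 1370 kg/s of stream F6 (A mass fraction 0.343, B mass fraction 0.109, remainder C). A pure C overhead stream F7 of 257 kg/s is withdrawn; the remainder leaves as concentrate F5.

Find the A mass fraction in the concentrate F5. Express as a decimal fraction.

0.422

A is not removed: 1370×0.343 = 469.91 kg/s of A enters F5.
Concentrate = 1370 − 257 = 1113 kg/s.
Mass fraction = 469.91/1113 = 0.422.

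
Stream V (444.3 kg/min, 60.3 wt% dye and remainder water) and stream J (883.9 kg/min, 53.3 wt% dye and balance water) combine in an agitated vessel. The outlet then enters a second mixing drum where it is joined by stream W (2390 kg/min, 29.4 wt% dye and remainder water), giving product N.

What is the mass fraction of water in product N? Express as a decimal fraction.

0.6123

Overall, product flow = 3718.2 kg/min.
water in = 444.3×0.397 + 883.9×0.467 + 2390×0.706 = 2276.5 kg/min.
water fraction in N = 0.6123.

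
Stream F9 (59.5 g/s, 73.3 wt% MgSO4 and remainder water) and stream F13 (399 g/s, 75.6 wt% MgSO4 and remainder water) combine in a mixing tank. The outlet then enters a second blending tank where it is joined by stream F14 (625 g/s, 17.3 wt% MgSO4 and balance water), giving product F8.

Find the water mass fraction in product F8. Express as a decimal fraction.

Overall, product flow = 1083.5 g/s.
water in = 59.5×0.267 + 399×0.244 + 625×0.827 = 630.12 g/s.
water fraction in F8 = 0.5816.

0.5816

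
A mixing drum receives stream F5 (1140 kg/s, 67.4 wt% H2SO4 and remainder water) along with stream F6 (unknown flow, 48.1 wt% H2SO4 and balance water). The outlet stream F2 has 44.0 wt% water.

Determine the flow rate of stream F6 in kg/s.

1645 kg/s

Let F6 be the unknown flow. Total out = 1140 + F6.
water balance: 371.64 + 0.519·F6 = 0.440·(1140 + F6)
(0.519 − 0.440)·F6 = 0.440×1140 − 371.64 = 129.96
F6 = 129.96 / 0.079 = 1645.1 kg/s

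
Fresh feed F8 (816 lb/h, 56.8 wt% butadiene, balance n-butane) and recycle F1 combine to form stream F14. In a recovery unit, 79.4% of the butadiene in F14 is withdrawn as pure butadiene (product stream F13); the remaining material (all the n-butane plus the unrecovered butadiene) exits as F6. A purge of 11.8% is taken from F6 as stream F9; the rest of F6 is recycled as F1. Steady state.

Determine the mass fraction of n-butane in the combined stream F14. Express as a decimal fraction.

n-butane enters only via F8 and leaves only via the purge: 816×0.432 = 0.118×(n-butane in F6), and the recovery unit passes all n-butane, so n-butane in F14 = n-butane in F6 = 2987.4 lb/h.
butadiene in F14: m_A = 816×0.568 + (1−0.118)·(1−0.794)·m_A, so m_A = 463.49/0.8183 = 566.4 lb/h.
F14 = 566.4 + 2987.4 = 3553.8 lb/h.
n-butane fraction in F14 = 2987.4/3553.8 = 0.841.

0.841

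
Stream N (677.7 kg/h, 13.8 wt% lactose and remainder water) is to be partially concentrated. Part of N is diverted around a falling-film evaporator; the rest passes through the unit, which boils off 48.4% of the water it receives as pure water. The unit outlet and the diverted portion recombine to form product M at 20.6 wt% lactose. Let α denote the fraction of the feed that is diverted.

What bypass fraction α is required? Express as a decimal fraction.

All 677.7×0.138 = 93.523 kg/h of lactose reaches M, so M = 93.523/0.206 = 453.99 kg/h and vapour = 223.71 kg/h.
The evaporator receives (1−α)·677.7 of feed at 0.862 water and removes 0.484 of that water:
0.484×0.862×(1−α)×677.7 = 223.71
(1−α) = 223.71/282.74 = 0.7912;  α = 0.2088.

0.209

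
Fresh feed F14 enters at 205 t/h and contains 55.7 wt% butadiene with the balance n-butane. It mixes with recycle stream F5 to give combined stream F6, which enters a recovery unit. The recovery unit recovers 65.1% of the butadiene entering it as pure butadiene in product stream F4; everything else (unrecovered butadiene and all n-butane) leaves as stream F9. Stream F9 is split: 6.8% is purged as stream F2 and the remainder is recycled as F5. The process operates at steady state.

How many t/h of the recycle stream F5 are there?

1300 t/h

n-butane enters only via F14 and leaves only via the purge: 205×0.443 = 0.068×(n-butane in F9), and the recovery unit passes all n-butane, so n-butane in F6 = n-butane in F9 = 1335.5 t/h.
butadiene in F6: m_A = 205×0.557 + (1−0.068)·(1−0.651)·m_A, so m_A = 114.19/0.6747 = 169.23 t/h.
F9 = (1−0.651)×169.23 + 1335.5 = 1394.6 t/h.
Recycle F5 = (1−0.068)×1394.6 = 1299.7 t/h.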